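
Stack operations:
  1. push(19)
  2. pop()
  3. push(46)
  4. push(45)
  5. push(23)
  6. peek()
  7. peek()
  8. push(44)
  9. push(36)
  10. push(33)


push(19) -> [19]
pop()->19, []
push(46) -> [46]
push(45) -> [46, 45]
push(23) -> [46, 45, 23]
peek()->23
peek()->23
push(44) -> [46, 45, 23, 44]
push(36) -> [46, 45, 23, 44, 36]
push(33) -> [46, 45, 23, 44, 36, 33]

Final stack: [46, 45, 23, 44, 36, 33]


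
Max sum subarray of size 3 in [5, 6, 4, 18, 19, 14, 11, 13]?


[0:3]: 15
[1:4]: 28
[2:5]: 41
[3:6]: 51
[4:7]: 44
[5:8]: 38

Max: 51 at [3:6]


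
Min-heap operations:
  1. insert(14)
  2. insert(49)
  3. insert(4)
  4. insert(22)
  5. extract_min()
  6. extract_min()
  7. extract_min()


insert(14) -> [14]
insert(49) -> [14, 49]
insert(4) -> [4, 49, 14]
insert(22) -> [4, 22, 14, 49]
extract_min()->4, [14, 22, 49]
extract_min()->14, [22, 49]
extract_min()->22, [49]

Final heap: [49]


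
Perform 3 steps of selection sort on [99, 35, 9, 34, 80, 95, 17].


Initial: [99, 35, 9, 34, 80, 95, 17]
Step 1: min=9 at 2
  Swap: [9, 35, 99, 34, 80, 95, 17]
Step 2: min=17 at 6
  Swap: [9, 17, 99, 34, 80, 95, 35]
Step 3: min=34 at 3
  Swap: [9, 17, 34, 99, 80, 95, 35]

After 3 steps: [9, 17, 34, 99, 80, 95, 35]


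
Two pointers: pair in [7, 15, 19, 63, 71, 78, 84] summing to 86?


lo=0(7)+hi=6(84)=91
lo=0(7)+hi=5(78)=85
lo=1(15)+hi=5(78)=93
lo=1(15)+hi=4(71)=86

Yes: 15+71=86


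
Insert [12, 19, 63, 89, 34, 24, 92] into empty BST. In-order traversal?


Insert 12: root
Insert 19: R from 12
Insert 63: R from 12 -> R from 19
Insert 89: R from 12 -> R from 19 -> R from 63
Insert 34: R from 12 -> R from 19 -> L from 63
Insert 24: R from 12 -> R from 19 -> L from 63 -> L from 34
Insert 92: R from 12 -> R from 19 -> R from 63 -> R from 89

In-order: [12, 19, 24, 34, 63, 89, 92]


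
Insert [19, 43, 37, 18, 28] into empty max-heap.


Insert 19: [19]
Insert 43: [43, 19]
Insert 37: [43, 19, 37]
Insert 18: [43, 19, 37, 18]
Insert 28: [43, 28, 37, 18, 19]

Final heap: [43, 28, 37, 18, 19]


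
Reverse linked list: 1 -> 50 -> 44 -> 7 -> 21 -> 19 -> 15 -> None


Step 1: curr=1, set curr.next=prev(None) | reversed so far: 1
Step 2: curr=50, set curr.next=prev(1) | reversed so far: 50 -> 1
Step 3: curr=44, set curr.next=prev(50) | reversed so far: 44 -> 50 -> 1
Step 4: curr=7, set curr.next=prev(44) | reversed so far: 7 -> 44 -> 50 -> 1
Step 5: curr=21, set curr.next=prev(7) | reversed so far: 21 -> 7 -> 44 -> 50 -> 1
Step 6: curr=19, set curr.next=prev(21) | reversed so far: 19 -> 21 -> 7 -> 44 -> 50 -> 1
Step 7: curr=15, set curr.next=prev(19) | reversed so far: 15 -> 19 -> 21 -> 7 -> 44 -> 50 -> 1

15 -> 19 -> 21 -> 7 -> 44 -> 50 -> 1 -> None


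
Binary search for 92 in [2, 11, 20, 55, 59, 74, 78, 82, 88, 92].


Step 1: lo=0, hi=9, mid=4, val=59
Step 2: lo=5, hi=9, mid=7, val=82
Step 3: lo=8, hi=9, mid=8, val=88
Step 4: lo=9, hi=9, mid=9, val=92

Found at index 9


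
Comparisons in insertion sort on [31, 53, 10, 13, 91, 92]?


Algorithm: insertion sort
Input: [31, 53, 10, 13, 91, 92]
Sorted: [10, 13, 31, 53, 91, 92]

8


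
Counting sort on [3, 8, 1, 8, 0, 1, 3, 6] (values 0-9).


Input: [3, 8, 1, 8, 0, 1, 3, 6]
Counts: [1, 2, 0, 2, 0, 0, 1, 0, 2, 0]

Sorted: [0, 1, 1, 3, 3, 6, 8, 8]


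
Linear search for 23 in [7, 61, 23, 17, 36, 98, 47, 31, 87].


i=0: 7!=23
i=1: 61!=23
i=2: 23==23 found!

Found at 2, 3 comps


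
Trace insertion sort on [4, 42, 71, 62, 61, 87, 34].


Initial: [4, 42, 71, 62, 61, 87, 34]
Insert 42: [4, 42, 71, 62, 61, 87, 34]
Insert 71: [4, 42, 71, 62, 61, 87, 34]
Insert 62: [4, 42, 62, 71, 61, 87, 34]
Insert 61: [4, 42, 61, 62, 71, 87, 34]
Insert 87: [4, 42, 61, 62, 71, 87, 34]
Insert 34: [4, 34, 42, 61, 62, 71, 87]

Sorted: [4, 34, 42, 61, 62, 71, 87]


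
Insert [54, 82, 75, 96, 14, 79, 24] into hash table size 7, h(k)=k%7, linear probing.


Insert 54: h=5 -> slot 5
Insert 82: h=5, 1 probes -> slot 6
Insert 75: h=5, 2 probes -> slot 0
Insert 96: h=5, 3 probes -> slot 1
Insert 14: h=0, 2 probes -> slot 2
Insert 79: h=2, 1 probes -> slot 3
Insert 24: h=3, 1 probes -> slot 4

Table: [75, 96, 14, 79, 24, 54, 82]


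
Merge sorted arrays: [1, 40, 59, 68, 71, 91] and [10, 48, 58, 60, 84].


Take 1 from A
Take 10 from B
Take 40 from A
Take 48 from B
Take 58 from B
Take 59 from A
Take 60 from B
Take 68 from A
Take 71 from A
Take 84 from B

Merged: [1, 10, 40, 48, 58, 59, 60, 68, 71, 84, 91]


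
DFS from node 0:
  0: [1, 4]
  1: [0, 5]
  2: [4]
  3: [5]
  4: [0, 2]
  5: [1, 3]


Visit 0, push [4, 1]
Visit 1, push [5]
Visit 5, push [3]
Visit 3, push []
Visit 4, push [2]
Visit 2, push []

DFS order: [0, 1, 5, 3, 4, 2]


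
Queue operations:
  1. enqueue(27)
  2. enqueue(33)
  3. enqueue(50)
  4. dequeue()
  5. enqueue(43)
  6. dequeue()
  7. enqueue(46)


enqueue(27) -> [27]
enqueue(33) -> [27, 33]
enqueue(50) -> [27, 33, 50]
dequeue()->27, [33, 50]
enqueue(43) -> [33, 50, 43]
dequeue()->33, [50, 43]
enqueue(46) -> [50, 43, 46]

Final queue: [50, 43, 46]


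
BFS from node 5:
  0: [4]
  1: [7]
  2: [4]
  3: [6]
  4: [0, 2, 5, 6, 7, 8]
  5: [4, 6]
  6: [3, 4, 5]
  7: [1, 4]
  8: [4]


Visit 5, enqueue [4, 6]
Visit 4, enqueue [0, 2, 7, 8]
Visit 6, enqueue [3]
Visit 0, enqueue []
Visit 2, enqueue []
Visit 7, enqueue [1]
Visit 8, enqueue []
Visit 3, enqueue []
Visit 1, enqueue []

BFS order: [5, 4, 6, 0, 2, 7, 8, 3, 1]


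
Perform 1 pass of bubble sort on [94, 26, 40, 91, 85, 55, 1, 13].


Initial: [94, 26, 40, 91, 85, 55, 1, 13]
Pass 1: [26, 40, 91, 85, 55, 1, 13, 94] (7 swaps)

After 1 pass: [26, 40, 91, 85, 55, 1, 13, 94]


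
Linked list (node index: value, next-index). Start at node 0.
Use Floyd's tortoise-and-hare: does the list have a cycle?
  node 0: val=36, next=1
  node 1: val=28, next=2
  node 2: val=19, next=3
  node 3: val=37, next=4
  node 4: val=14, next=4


Floyd's tortoise (slow, +1) and hare (fast, +2):
  init: slow=0, fast=0
  step 1: slow=1, fast=2
  step 2: slow=2, fast=4
  step 3: slow=3, fast=4
  step 4: slow=4, fast=4
  slow == fast at node 4: cycle detected

Cycle: yes


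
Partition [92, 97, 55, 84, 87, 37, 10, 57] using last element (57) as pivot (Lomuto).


Pivot: 57
  55 <= 57: swap -> [55, 97, 92, 84, 87, 37, 10, 57]
  37 <= 57: swap -> [55, 37, 92, 84, 87, 97, 10, 57]
  10 <= 57: swap -> [55, 37, 10, 84, 87, 97, 92, 57]
Place pivot at 3: [55, 37, 10, 57, 87, 97, 92, 84]

Partitioned: [55, 37, 10, 57, 87, 97, 92, 84]


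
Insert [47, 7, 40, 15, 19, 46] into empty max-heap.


Insert 47: [47]
Insert 7: [47, 7]
Insert 40: [47, 7, 40]
Insert 15: [47, 15, 40, 7]
Insert 19: [47, 19, 40, 7, 15]
Insert 46: [47, 19, 46, 7, 15, 40]

Final heap: [47, 19, 46, 7, 15, 40]


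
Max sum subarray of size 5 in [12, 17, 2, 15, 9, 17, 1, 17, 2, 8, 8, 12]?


[0:5]: 55
[1:6]: 60
[2:7]: 44
[3:8]: 59
[4:9]: 46
[5:10]: 45
[6:11]: 36
[7:12]: 47

Max: 60 at [1:6]


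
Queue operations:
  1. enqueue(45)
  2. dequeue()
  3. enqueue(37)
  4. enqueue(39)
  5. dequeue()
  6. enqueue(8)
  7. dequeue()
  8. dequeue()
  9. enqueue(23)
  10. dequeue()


enqueue(45) -> [45]
dequeue()->45, []
enqueue(37) -> [37]
enqueue(39) -> [37, 39]
dequeue()->37, [39]
enqueue(8) -> [39, 8]
dequeue()->39, [8]
dequeue()->8, []
enqueue(23) -> [23]
dequeue()->23, []

Final queue: []


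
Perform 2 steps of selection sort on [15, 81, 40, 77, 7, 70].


Initial: [15, 81, 40, 77, 7, 70]
Step 1: min=7 at 4
  Swap: [7, 81, 40, 77, 15, 70]
Step 2: min=15 at 4
  Swap: [7, 15, 40, 77, 81, 70]

After 2 steps: [7, 15, 40, 77, 81, 70]


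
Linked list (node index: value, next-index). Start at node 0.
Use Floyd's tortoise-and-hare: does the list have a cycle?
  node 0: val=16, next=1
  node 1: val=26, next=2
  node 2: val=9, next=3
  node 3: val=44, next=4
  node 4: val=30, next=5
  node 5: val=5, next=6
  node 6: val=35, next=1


Floyd's tortoise (slow, +1) and hare (fast, +2):
  init: slow=0, fast=0
  step 1: slow=1, fast=2
  step 2: slow=2, fast=4
  step 3: slow=3, fast=6
  step 4: slow=4, fast=2
  step 5: slow=5, fast=4
  step 6: slow=6, fast=6
  slow == fast at node 6: cycle detected

Cycle: yes


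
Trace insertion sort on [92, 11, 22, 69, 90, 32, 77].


Initial: [92, 11, 22, 69, 90, 32, 77]
Insert 11: [11, 92, 22, 69, 90, 32, 77]
Insert 22: [11, 22, 92, 69, 90, 32, 77]
Insert 69: [11, 22, 69, 92, 90, 32, 77]
Insert 90: [11, 22, 69, 90, 92, 32, 77]
Insert 32: [11, 22, 32, 69, 90, 92, 77]
Insert 77: [11, 22, 32, 69, 77, 90, 92]

Sorted: [11, 22, 32, 69, 77, 90, 92]


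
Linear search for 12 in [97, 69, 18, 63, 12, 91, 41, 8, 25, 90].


i=0: 97!=12
i=1: 69!=12
i=2: 18!=12
i=3: 63!=12
i=4: 12==12 found!

Found at 4, 5 comps


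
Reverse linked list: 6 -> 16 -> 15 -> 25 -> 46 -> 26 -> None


Step 1: curr=6, set curr.next=prev(None) | reversed so far: 6
Step 2: curr=16, set curr.next=prev(6) | reversed so far: 16 -> 6
Step 3: curr=15, set curr.next=prev(16) | reversed so far: 15 -> 16 -> 6
Step 4: curr=25, set curr.next=prev(15) | reversed so far: 25 -> 15 -> 16 -> 6
Step 5: curr=46, set curr.next=prev(25) | reversed so far: 46 -> 25 -> 15 -> 16 -> 6
Step 6: curr=26, set curr.next=prev(46) | reversed so far: 26 -> 46 -> 25 -> 15 -> 16 -> 6

26 -> 46 -> 25 -> 15 -> 16 -> 6 -> None


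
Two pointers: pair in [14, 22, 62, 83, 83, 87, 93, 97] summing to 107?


lo=0(14)+hi=7(97)=111
lo=0(14)+hi=6(93)=107

Yes: 14+93=107


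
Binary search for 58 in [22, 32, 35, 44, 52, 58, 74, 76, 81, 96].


Step 1: lo=0, hi=9, mid=4, val=52
Step 2: lo=5, hi=9, mid=7, val=76
Step 3: lo=5, hi=6, mid=5, val=58

Found at index 5


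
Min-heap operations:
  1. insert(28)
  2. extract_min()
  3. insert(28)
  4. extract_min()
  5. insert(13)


insert(28) -> [28]
extract_min()->28, []
insert(28) -> [28]
extract_min()->28, []
insert(13) -> [13]

Final heap: [13]


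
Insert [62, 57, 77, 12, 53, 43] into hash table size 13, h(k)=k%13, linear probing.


Insert 62: h=10 -> slot 10
Insert 57: h=5 -> slot 5
Insert 77: h=12 -> slot 12
Insert 12: h=12, 1 probes -> slot 0
Insert 53: h=1 -> slot 1
Insert 43: h=4 -> slot 4

Table: [12, 53, None, None, 43, 57, None, None, None, None, 62, None, 77]


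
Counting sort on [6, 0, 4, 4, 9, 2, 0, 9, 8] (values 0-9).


Input: [6, 0, 4, 4, 9, 2, 0, 9, 8]
Counts: [2, 0, 1, 0, 2, 0, 1, 0, 1, 2]

Sorted: [0, 0, 2, 4, 4, 6, 8, 9, 9]


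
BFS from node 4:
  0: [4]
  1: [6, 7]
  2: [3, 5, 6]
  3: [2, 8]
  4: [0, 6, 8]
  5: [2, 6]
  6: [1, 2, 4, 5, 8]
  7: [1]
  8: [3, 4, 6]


Visit 4, enqueue [0, 6, 8]
Visit 0, enqueue []
Visit 6, enqueue [1, 2, 5]
Visit 8, enqueue [3]
Visit 1, enqueue [7]
Visit 2, enqueue []
Visit 5, enqueue []
Visit 3, enqueue []
Visit 7, enqueue []

BFS order: [4, 0, 6, 8, 1, 2, 5, 3, 7]


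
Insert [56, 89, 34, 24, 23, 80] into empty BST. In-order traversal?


Insert 56: root
Insert 89: R from 56
Insert 34: L from 56
Insert 24: L from 56 -> L from 34
Insert 23: L from 56 -> L from 34 -> L from 24
Insert 80: R from 56 -> L from 89

In-order: [23, 24, 34, 56, 80, 89]


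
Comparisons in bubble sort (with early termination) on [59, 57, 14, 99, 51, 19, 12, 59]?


Algorithm: bubble sort (with early termination)
Input: [59, 57, 14, 99, 51, 19, 12, 59]
Sorted: [12, 14, 19, 51, 57, 59, 59, 99]

28


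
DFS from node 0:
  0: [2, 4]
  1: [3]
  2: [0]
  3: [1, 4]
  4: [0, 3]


Visit 0, push [4, 2]
Visit 2, push []
Visit 4, push [3]
Visit 3, push [1]
Visit 1, push []

DFS order: [0, 2, 4, 3, 1]


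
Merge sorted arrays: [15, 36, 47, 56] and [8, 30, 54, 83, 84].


Take 8 from B
Take 15 from A
Take 30 from B
Take 36 from A
Take 47 from A
Take 54 from B
Take 56 from A

Merged: [8, 15, 30, 36, 47, 54, 56, 83, 84]


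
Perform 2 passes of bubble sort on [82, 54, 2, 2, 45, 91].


Initial: [82, 54, 2, 2, 45, 91]
Pass 1: [54, 2, 2, 45, 82, 91] (4 swaps)
Pass 2: [2, 2, 45, 54, 82, 91] (3 swaps)

After 2 passes: [2, 2, 45, 54, 82, 91]


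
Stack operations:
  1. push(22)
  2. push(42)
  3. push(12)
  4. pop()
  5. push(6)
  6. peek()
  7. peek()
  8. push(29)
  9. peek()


push(22) -> [22]
push(42) -> [22, 42]
push(12) -> [22, 42, 12]
pop()->12, [22, 42]
push(6) -> [22, 42, 6]
peek()->6
peek()->6
push(29) -> [22, 42, 6, 29]
peek()->29

Final stack: [22, 42, 6, 29]


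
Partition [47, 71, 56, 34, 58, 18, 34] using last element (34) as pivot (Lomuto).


Pivot: 34
  34 <= 34: swap -> [34, 71, 56, 47, 58, 18, 34]
  18 <= 34: swap -> [34, 18, 56, 47, 58, 71, 34]
Place pivot at 2: [34, 18, 34, 47, 58, 71, 56]

Partitioned: [34, 18, 34, 47, 58, 71, 56]


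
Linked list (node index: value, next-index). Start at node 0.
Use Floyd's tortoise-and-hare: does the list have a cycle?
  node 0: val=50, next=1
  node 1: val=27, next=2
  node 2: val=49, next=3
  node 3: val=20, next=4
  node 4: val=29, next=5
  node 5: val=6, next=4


Floyd's tortoise (slow, +1) and hare (fast, +2):
  init: slow=0, fast=0
  step 1: slow=1, fast=2
  step 2: slow=2, fast=4
  step 3: slow=3, fast=4
  step 4: slow=4, fast=4
  slow == fast at node 4: cycle detected

Cycle: yes


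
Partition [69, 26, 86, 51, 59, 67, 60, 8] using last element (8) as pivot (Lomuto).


Pivot: 8
Place pivot at 0: [8, 26, 86, 51, 59, 67, 60, 69]

Partitioned: [8, 26, 86, 51, 59, 67, 60, 69]


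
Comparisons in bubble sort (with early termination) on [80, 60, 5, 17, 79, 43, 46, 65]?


Algorithm: bubble sort (with early termination)
Input: [80, 60, 5, 17, 79, 43, 46, 65]
Sorted: [5, 17, 43, 46, 60, 65, 79, 80]

22


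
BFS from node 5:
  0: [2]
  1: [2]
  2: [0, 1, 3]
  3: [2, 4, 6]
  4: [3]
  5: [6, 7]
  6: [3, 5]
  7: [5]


Visit 5, enqueue [6, 7]
Visit 6, enqueue [3]
Visit 7, enqueue []
Visit 3, enqueue [2, 4]
Visit 2, enqueue [0, 1]
Visit 4, enqueue []
Visit 0, enqueue []
Visit 1, enqueue []

BFS order: [5, 6, 7, 3, 2, 4, 0, 1]


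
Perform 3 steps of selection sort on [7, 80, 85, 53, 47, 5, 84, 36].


Initial: [7, 80, 85, 53, 47, 5, 84, 36]
Step 1: min=5 at 5
  Swap: [5, 80, 85, 53, 47, 7, 84, 36]
Step 2: min=7 at 5
  Swap: [5, 7, 85, 53, 47, 80, 84, 36]
Step 3: min=36 at 7
  Swap: [5, 7, 36, 53, 47, 80, 84, 85]

After 3 steps: [5, 7, 36, 53, 47, 80, 84, 85]


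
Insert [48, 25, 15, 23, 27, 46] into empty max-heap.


Insert 48: [48]
Insert 25: [48, 25]
Insert 15: [48, 25, 15]
Insert 23: [48, 25, 15, 23]
Insert 27: [48, 27, 15, 23, 25]
Insert 46: [48, 27, 46, 23, 25, 15]

Final heap: [48, 27, 46, 23, 25, 15]


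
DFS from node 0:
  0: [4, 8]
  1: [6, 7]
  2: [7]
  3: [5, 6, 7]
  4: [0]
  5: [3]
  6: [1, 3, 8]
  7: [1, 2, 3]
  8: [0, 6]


Visit 0, push [8, 4]
Visit 4, push []
Visit 8, push [6]
Visit 6, push [3, 1]
Visit 1, push [7]
Visit 7, push [3, 2]
Visit 2, push []
Visit 3, push [5]
Visit 5, push []

DFS order: [0, 4, 8, 6, 1, 7, 2, 3, 5]


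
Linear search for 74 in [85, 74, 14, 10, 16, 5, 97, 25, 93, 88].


i=0: 85!=74
i=1: 74==74 found!

Found at 1, 2 comps


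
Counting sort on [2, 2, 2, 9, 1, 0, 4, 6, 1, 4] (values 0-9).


Input: [2, 2, 2, 9, 1, 0, 4, 6, 1, 4]
Counts: [1, 2, 3, 0, 2, 0, 1, 0, 0, 1]

Sorted: [0, 1, 1, 2, 2, 2, 4, 4, 6, 9]


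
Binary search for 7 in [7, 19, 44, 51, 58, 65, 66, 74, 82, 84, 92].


Step 1: lo=0, hi=10, mid=5, val=65
Step 2: lo=0, hi=4, mid=2, val=44
Step 3: lo=0, hi=1, mid=0, val=7

Found at index 0


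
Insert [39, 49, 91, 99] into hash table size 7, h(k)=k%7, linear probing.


Insert 39: h=4 -> slot 4
Insert 49: h=0 -> slot 0
Insert 91: h=0, 1 probes -> slot 1
Insert 99: h=1, 1 probes -> slot 2

Table: [49, 91, 99, None, 39, None, None]


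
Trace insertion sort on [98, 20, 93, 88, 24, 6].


Initial: [98, 20, 93, 88, 24, 6]
Insert 20: [20, 98, 93, 88, 24, 6]
Insert 93: [20, 93, 98, 88, 24, 6]
Insert 88: [20, 88, 93, 98, 24, 6]
Insert 24: [20, 24, 88, 93, 98, 6]
Insert 6: [6, 20, 24, 88, 93, 98]

Sorted: [6, 20, 24, 88, 93, 98]


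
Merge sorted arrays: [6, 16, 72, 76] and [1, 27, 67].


Take 1 from B
Take 6 from A
Take 16 from A
Take 27 from B
Take 67 from B

Merged: [1, 6, 16, 27, 67, 72, 76]


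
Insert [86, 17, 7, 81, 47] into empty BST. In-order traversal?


Insert 86: root
Insert 17: L from 86
Insert 7: L from 86 -> L from 17
Insert 81: L from 86 -> R from 17
Insert 47: L from 86 -> R from 17 -> L from 81

In-order: [7, 17, 47, 81, 86]


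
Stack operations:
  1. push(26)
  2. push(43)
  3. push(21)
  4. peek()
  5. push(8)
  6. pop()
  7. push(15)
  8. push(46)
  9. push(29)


push(26) -> [26]
push(43) -> [26, 43]
push(21) -> [26, 43, 21]
peek()->21
push(8) -> [26, 43, 21, 8]
pop()->8, [26, 43, 21]
push(15) -> [26, 43, 21, 15]
push(46) -> [26, 43, 21, 15, 46]
push(29) -> [26, 43, 21, 15, 46, 29]

Final stack: [26, 43, 21, 15, 46, 29]


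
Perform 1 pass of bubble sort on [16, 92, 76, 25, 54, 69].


Initial: [16, 92, 76, 25, 54, 69]
Pass 1: [16, 76, 25, 54, 69, 92] (4 swaps)

After 1 pass: [16, 76, 25, 54, 69, 92]


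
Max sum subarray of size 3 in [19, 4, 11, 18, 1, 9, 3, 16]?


[0:3]: 34
[1:4]: 33
[2:5]: 30
[3:6]: 28
[4:7]: 13
[5:8]: 28

Max: 34 at [0:3]


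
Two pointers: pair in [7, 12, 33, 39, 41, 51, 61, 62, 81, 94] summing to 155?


lo=0(7)+hi=9(94)=101
lo=1(12)+hi=9(94)=106
lo=2(33)+hi=9(94)=127
lo=3(39)+hi=9(94)=133
lo=4(41)+hi=9(94)=135
lo=5(51)+hi=9(94)=145
lo=6(61)+hi=9(94)=155

Yes: 61+94=155


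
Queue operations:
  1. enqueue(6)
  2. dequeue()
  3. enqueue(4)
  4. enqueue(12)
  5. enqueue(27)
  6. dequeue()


enqueue(6) -> [6]
dequeue()->6, []
enqueue(4) -> [4]
enqueue(12) -> [4, 12]
enqueue(27) -> [4, 12, 27]
dequeue()->4, [12, 27]

Final queue: [12, 27]


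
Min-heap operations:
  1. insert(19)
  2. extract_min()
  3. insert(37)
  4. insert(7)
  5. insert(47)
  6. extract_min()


insert(19) -> [19]
extract_min()->19, []
insert(37) -> [37]
insert(7) -> [7, 37]
insert(47) -> [7, 37, 47]
extract_min()->7, [37, 47]

Final heap: [37, 47]


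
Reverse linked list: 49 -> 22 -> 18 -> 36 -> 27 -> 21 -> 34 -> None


Step 1: curr=49, set curr.next=prev(None) | reversed so far: 49
Step 2: curr=22, set curr.next=prev(49) | reversed so far: 22 -> 49
Step 3: curr=18, set curr.next=prev(22) | reversed so far: 18 -> 22 -> 49
Step 4: curr=36, set curr.next=prev(18) | reversed so far: 36 -> 18 -> 22 -> 49
Step 5: curr=27, set curr.next=prev(36) | reversed so far: 27 -> 36 -> 18 -> 22 -> 49
Step 6: curr=21, set curr.next=prev(27) | reversed so far: 21 -> 27 -> 36 -> 18 -> 22 -> 49
Step 7: curr=34, set curr.next=prev(21) | reversed so far: 34 -> 21 -> 27 -> 36 -> 18 -> 22 -> 49

34 -> 21 -> 27 -> 36 -> 18 -> 22 -> 49 -> None


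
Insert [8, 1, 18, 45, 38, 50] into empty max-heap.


Insert 8: [8]
Insert 1: [8, 1]
Insert 18: [18, 1, 8]
Insert 45: [45, 18, 8, 1]
Insert 38: [45, 38, 8, 1, 18]
Insert 50: [50, 38, 45, 1, 18, 8]

Final heap: [50, 38, 45, 1, 18, 8]


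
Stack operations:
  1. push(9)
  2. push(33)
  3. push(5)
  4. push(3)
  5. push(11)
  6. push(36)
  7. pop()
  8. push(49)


push(9) -> [9]
push(33) -> [9, 33]
push(5) -> [9, 33, 5]
push(3) -> [9, 33, 5, 3]
push(11) -> [9, 33, 5, 3, 11]
push(36) -> [9, 33, 5, 3, 11, 36]
pop()->36, [9, 33, 5, 3, 11]
push(49) -> [9, 33, 5, 3, 11, 49]

Final stack: [9, 33, 5, 3, 11, 49]


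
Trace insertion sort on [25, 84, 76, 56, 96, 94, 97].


Initial: [25, 84, 76, 56, 96, 94, 97]
Insert 84: [25, 84, 76, 56, 96, 94, 97]
Insert 76: [25, 76, 84, 56, 96, 94, 97]
Insert 56: [25, 56, 76, 84, 96, 94, 97]
Insert 96: [25, 56, 76, 84, 96, 94, 97]
Insert 94: [25, 56, 76, 84, 94, 96, 97]
Insert 97: [25, 56, 76, 84, 94, 96, 97]

Sorted: [25, 56, 76, 84, 94, 96, 97]


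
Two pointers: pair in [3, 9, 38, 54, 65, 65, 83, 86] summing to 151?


lo=0(3)+hi=7(86)=89
lo=1(9)+hi=7(86)=95
lo=2(38)+hi=7(86)=124
lo=3(54)+hi=7(86)=140
lo=4(65)+hi=7(86)=151

Yes: 65+86=151


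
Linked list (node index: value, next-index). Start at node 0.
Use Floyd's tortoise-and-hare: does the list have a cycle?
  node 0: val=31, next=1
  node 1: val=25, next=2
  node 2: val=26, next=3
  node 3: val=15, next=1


Floyd's tortoise (slow, +1) and hare (fast, +2):
  init: slow=0, fast=0
  step 1: slow=1, fast=2
  step 2: slow=2, fast=1
  step 3: slow=3, fast=3
  slow == fast at node 3: cycle detected

Cycle: yes


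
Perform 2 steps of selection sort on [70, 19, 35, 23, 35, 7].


Initial: [70, 19, 35, 23, 35, 7]
Step 1: min=7 at 5
  Swap: [7, 19, 35, 23, 35, 70]
Step 2: min=19 at 1
  Swap: [7, 19, 35, 23, 35, 70]

After 2 steps: [7, 19, 35, 23, 35, 70]


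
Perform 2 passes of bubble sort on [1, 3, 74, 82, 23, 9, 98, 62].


Initial: [1, 3, 74, 82, 23, 9, 98, 62]
Pass 1: [1, 3, 74, 23, 9, 82, 62, 98] (3 swaps)
Pass 2: [1, 3, 23, 9, 74, 62, 82, 98] (3 swaps)

After 2 passes: [1, 3, 23, 9, 74, 62, 82, 98]


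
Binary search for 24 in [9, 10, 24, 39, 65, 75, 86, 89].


Step 1: lo=0, hi=7, mid=3, val=39
Step 2: lo=0, hi=2, mid=1, val=10
Step 3: lo=2, hi=2, mid=2, val=24

Found at index 2


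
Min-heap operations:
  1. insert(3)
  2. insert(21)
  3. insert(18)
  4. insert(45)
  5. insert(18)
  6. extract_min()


insert(3) -> [3]
insert(21) -> [3, 21]
insert(18) -> [3, 21, 18]
insert(45) -> [3, 21, 18, 45]
insert(18) -> [3, 18, 18, 45, 21]
extract_min()->3, [18, 18, 21, 45]

Final heap: [18, 18, 21, 45]


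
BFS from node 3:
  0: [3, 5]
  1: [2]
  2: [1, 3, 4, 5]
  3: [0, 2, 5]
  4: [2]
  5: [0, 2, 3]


Visit 3, enqueue [0, 2, 5]
Visit 0, enqueue []
Visit 2, enqueue [1, 4]
Visit 5, enqueue []
Visit 1, enqueue []
Visit 4, enqueue []

BFS order: [3, 0, 2, 5, 1, 4]


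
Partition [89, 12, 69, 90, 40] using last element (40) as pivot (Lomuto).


Pivot: 40
  12 <= 40: swap -> [12, 89, 69, 90, 40]
Place pivot at 1: [12, 40, 69, 90, 89]

Partitioned: [12, 40, 69, 90, 89]


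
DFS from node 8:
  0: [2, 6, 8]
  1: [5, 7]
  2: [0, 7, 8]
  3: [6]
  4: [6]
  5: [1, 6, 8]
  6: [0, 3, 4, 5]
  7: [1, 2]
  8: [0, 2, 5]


Visit 8, push [5, 2, 0]
Visit 0, push [6, 2]
Visit 2, push [7]
Visit 7, push [1]
Visit 1, push [5]
Visit 5, push [6]
Visit 6, push [4, 3]
Visit 3, push []
Visit 4, push []

DFS order: [8, 0, 2, 7, 1, 5, 6, 3, 4]


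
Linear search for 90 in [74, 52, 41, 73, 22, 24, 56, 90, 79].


i=0: 74!=90
i=1: 52!=90
i=2: 41!=90
i=3: 73!=90
i=4: 22!=90
i=5: 24!=90
i=6: 56!=90
i=7: 90==90 found!

Found at 7, 8 comps


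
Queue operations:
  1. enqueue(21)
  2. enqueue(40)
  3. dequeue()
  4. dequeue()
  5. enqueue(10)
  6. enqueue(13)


enqueue(21) -> [21]
enqueue(40) -> [21, 40]
dequeue()->21, [40]
dequeue()->40, []
enqueue(10) -> [10]
enqueue(13) -> [10, 13]

Final queue: [10, 13]


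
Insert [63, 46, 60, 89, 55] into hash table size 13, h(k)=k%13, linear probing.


Insert 63: h=11 -> slot 11
Insert 46: h=7 -> slot 7
Insert 60: h=8 -> slot 8
Insert 89: h=11, 1 probes -> slot 12
Insert 55: h=3 -> slot 3

Table: [None, None, None, 55, None, None, None, 46, 60, None, None, 63, 89]


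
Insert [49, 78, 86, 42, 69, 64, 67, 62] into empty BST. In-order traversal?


Insert 49: root
Insert 78: R from 49
Insert 86: R from 49 -> R from 78
Insert 42: L from 49
Insert 69: R from 49 -> L from 78
Insert 64: R from 49 -> L from 78 -> L from 69
Insert 67: R from 49 -> L from 78 -> L from 69 -> R from 64
Insert 62: R from 49 -> L from 78 -> L from 69 -> L from 64

In-order: [42, 49, 62, 64, 67, 69, 78, 86]


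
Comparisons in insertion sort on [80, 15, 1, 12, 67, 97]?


Algorithm: insertion sort
Input: [80, 15, 1, 12, 67, 97]
Sorted: [1, 12, 15, 67, 80, 97]

9


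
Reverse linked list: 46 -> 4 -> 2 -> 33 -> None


Step 1: curr=46, set curr.next=prev(None) | reversed so far: 46
Step 2: curr=4, set curr.next=prev(46) | reversed so far: 4 -> 46
Step 3: curr=2, set curr.next=prev(4) | reversed so far: 2 -> 4 -> 46
Step 4: curr=33, set curr.next=prev(2) | reversed so far: 33 -> 2 -> 4 -> 46

33 -> 2 -> 4 -> 46 -> None


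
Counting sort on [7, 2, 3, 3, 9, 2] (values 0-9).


Input: [7, 2, 3, 3, 9, 2]
Counts: [0, 0, 2, 2, 0, 0, 0, 1, 0, 1]

Sorted: [2, 2, 3, 3, 7, 9]


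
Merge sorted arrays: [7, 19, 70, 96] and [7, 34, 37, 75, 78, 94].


Take 7 from A
Take 7 from B
Take 19 from A
Take 34 from B
Take 37 from B
Take 70 from A
Take 75 from B
Take 78 from B
Take 94 from B

Merged: [7, 7, 19, 34, 37, 70, 75, 78, 94, 96]


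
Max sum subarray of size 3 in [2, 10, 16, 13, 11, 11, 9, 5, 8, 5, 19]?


[0:3]: 28
[1:4]: 39
[2:5]: 40
[3:6]: 35
[4:7]: 31
[5:8]: 25
[6:9]: 22
[7:10]: 18
[8:11]: 32

Max: 40 at [2:5]


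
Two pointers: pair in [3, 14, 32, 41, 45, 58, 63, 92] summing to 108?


lo=0(3)+hi=7(92)=95
lo=1(14)+hi=7(92)=106
lo=2(32)+hi=7(92)=124
lo=2(32)+hi=6(63)=95
lo=3(41)+hi=6(63)=104
lo=4(45)+hi=6(63)=108

Yes: 45+63=108


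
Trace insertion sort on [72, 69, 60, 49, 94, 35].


Initial: [72, 69, 60, 49, 94, 35]
Insert 69: [69, 72, 60, 49, 94, 35]
Insert 60: [60, 69, 72, 49, 94, 35]
Insert 49: [49, 60, 69, 72, 94, 35]
Insert 94: [49, 60, 69, 72, 94, 35]
Insert 35: [35, 49, 60, 69, 72, 94]

Sorted: [35, 49, 60, 69, 72, 94]


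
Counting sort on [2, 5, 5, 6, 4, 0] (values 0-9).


Input: [2, 5, 5, 6, 4, 0]
Counts: [1, 0, 1, 0, 1, 2, 1, 0, 0, 0]

Sorted: [0, 2, 4, 5, 5, 6]


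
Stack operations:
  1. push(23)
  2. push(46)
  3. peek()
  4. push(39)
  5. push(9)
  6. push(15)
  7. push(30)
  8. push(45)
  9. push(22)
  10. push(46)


push(23) -> [23]
push(46) -> [23, 46]
peek()->46
push(39) -> [23, 46, 39]
push(9) -> [23, 46, 39, 9]
push(15) -> [23, 46, 39, 9, 15]
push(30) -> [23, 46, 39, 9, 15, 30]
push(45) -> [23, 46, 39, 9, 15, 30, 45]
push(22) -> [23, 46, 39, 9, 15, 30, 45, 22]
push(46) -> [23, 46, 39, 9, 15, 30, 45, 22, 46]

Final stack: [23, 46, 39, 9, 15, 30, 45, 22, 46]


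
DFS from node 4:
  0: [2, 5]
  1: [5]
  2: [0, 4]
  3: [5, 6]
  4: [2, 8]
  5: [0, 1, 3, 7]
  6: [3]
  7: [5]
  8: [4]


Visit 4, push [8, 2]
Visit 2, push [0]
Visit 0, push [5]
Visit 5, push [7, 3, 1]
Visit 1, push []
Visit 3, push [6]
Visit 6, push []
Visit 7, push []
Visit 8, push []

DFS order: [4, 2, 0, 5, 1, 3, 6, 7, 8]


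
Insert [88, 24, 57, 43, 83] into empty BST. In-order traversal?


Insert 88: root
Insert 24: L from 88
Insert 57: L from 88 -> R from 24
Insert 43: L from 88 -> R from 24 -> L from 57
Insert 83: L from 88 -> R from 24 -> R from 57

In-order: [24, 43, 57, 83, 88]


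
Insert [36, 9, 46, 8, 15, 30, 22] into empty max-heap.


Insert 36: [36]
Insert 9: [36, 9]
Insert 46: [46, 9, 36]
Insert 8: [46, 9, 36, 8]
Insert 15: [46, 15, 36, 8, 9]
Insert 30: [46, 15, 36, 8, 9, 30]
Insert 22: [46, 15, 36, 8, 9, 30, 22]

Final heap: [46, 15, 36, 8, 9, 30, 22]


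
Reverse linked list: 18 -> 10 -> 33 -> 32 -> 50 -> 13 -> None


Step 1: curr=18, set curr.next=prev(None) | reversed so far: 18
Step 2: curr=10, set curr.next=prev(18) | reversed so far: 10 -> 18
Step 3: curr=33, set curr.next=prev(10) | reversed so far: 33 -> 10 -> 18
Step 4: curr=32, set curr.next=prev(33) | reversed so far: 32 -> 33 -> 10 -> 18
Step 5: curr=50, set curr.next=prev(32) | reversed so far: 50 -> 32 -> 33 -> 10 -> 18
Step 6: curr=13, set curr.next=prev(50) | reversed so far: 13 -> 50 -> 32 -> 33 -> 10 -> 18

13 -> 50 -> 32 -> 33 -> 10 -> 18 -> None


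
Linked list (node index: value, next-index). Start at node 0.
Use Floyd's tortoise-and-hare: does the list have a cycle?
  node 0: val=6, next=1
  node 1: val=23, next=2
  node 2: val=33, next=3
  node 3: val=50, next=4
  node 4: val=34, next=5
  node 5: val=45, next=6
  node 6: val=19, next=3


Floyd's tortoise (slow, +1) and hare (fast, +2):
  init: slow=0, fast=0
  step 1: slow=1, fast=2
  step 2: slow=2, fast=4
  step 3: slow=3, fast=6
  step 4: slow=4, fast=4
  slow == fast at node 4: cycle detected

Cycle: yes


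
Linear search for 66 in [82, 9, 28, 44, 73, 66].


i=0: 82!=66
i=1: 9!=66
i=2: 28!=66
i=3: 44!=66
i=4: 73!=66
i=5: 66==66 found!

Found at 5, 6 comps


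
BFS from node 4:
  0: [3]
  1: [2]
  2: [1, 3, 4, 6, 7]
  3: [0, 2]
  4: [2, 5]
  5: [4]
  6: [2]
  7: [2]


Visit 4, enqueue [2, 5]
Visit 2, enqueue [1, 3, 6, 7]
Visit 5, enqueue []
Visit 1, enqueue []
Visit 3, enqueue [0]
Visit 6, enqueue []
Visit 7, enqueue []
Visit 0, enqueue []

BFS order: [4, 2, 5, 1, 3, 6, 7, 0]


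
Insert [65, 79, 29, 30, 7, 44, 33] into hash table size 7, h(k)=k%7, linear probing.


Insert 65: h=2 -> slot 2
Insert 79: h=2, 1 probes -> slot 3
Insert 29: h=1 -> slot 1
Insert 30: h=2, 2 probes -> slot 4
Insert 7: h=0 -> slot 0
Insert 44: h=2, 3 probes -> slot 5
Insert 33: h=5, 1 probes -> slot 6

Table: [7, 29, 65, 79, 30, 44, 33]


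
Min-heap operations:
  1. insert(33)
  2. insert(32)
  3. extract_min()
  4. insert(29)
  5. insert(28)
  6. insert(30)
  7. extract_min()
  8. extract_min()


insert(33) -> [33]
insert(32) -> [32, 33]
extract_min()->32, [33]
insert(29) -> [29, 33]
insert(28) -> [28, 33, 29]
insert(30) -> [28, 30, 29, 33]
extract_min()->28, [29, 30, 33]
extract_min()->29, [30, 33]

Final heap: [30, 33]


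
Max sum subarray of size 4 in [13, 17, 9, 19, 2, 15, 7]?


[0:4]: 58
[1:5]: 47
[2:6]: 45
[3:7]: 43

Max: 58 at [0:4]


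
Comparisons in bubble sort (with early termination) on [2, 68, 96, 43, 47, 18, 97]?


Algorithm: bubble sort (with early termination)
Input: [2, 68, 96, 43, 47, 18, 97]
Sorted: [2, 18, 43, 47, 68, 96, 97]

20


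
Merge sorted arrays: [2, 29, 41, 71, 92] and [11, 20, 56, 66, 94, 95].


Take 2 from A
Take 11 from B
Take 20 from B
Take 29 from A
Take 41 from A
Take 56 from B
Take 66 from B
Take 71 from A
Take 92 from A

Merged: [2, 11, 20, 29, 41, 56, 66, 71, 92, 94, 95]


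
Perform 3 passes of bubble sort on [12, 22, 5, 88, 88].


Initial: [12, 22, 5, 88, 88]
Pass 1: [12, 5, 22, 88, 88] (1 swaps)
Pass 2: [5, 12, 22, 88, 88] (1 swaps)
Pass 3: [5, 12, 22, 88, 88] (0 swaps)

After 3 passes: [5, 12, 22, 88, 88]


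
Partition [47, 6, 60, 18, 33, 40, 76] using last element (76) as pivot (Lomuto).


Pivot: 76
  47 <= 76: advance i (no swap)
  6 <= 76: advance i (no swap)
  60 <= 76: advance i (no swap)
  18 <= 76: advance i (no swap)
  33 <= 76: advance i (no swap)
  40 <= 76: advance i (no swap)
Place pivot at 6: [47, 6, 60, 18, 33, 40, 76]

Partitioned: [47, 6, 60, 18, 33, 40, 76]


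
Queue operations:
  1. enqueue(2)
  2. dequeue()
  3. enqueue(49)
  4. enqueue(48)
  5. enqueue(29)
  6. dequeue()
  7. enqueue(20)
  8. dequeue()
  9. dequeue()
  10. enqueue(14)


enqueue(2) -> [2]
dequeue()->2, []
enqueue(49) -> [49]
enqueue(48) -> [49, 48]
enqueue(29) -> [49, 48, 29]
dequeue()->49, [48, 29]
enqueue(20) -> [48, 29, 20]
dequeue()->48, [29, 20]
dequeue()->29, [20]
enqueue(14) -> [20, 14]

Final queue: [20, 14]


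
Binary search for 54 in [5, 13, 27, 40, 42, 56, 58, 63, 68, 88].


Step 1: lo=0, hi=9, mid=4, val=42
Step 2: lo=5, hi=9, mid=7, val=63
Step 3: lo=5, hi=6, mid=5, val=56

Not found


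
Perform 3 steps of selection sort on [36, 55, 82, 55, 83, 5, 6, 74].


Initial: [36, 55, 82, 55, 83, 5, 6, 74]
Step 1: min=5 at 5
  Swap: [5, 55, 82, 55, 83, 36, 6, 74]
Step 2: min=6 at 6
  Swap: [5, 6, 82, 55, 83, 36, 55, 74]
Step 3: min=36 at 5
  Swap: [5, 6, 36, 55, 83, 82, 55, 74]

After 3 steps: [5, 6, 36, 55, 83, 82, 55, 74]


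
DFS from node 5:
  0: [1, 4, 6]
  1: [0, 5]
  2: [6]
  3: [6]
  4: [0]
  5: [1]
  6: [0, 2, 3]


Visit 5, push [1]
Visit 1, push [0]
Visit 0, push [6, 4]
Visit 4, push []
Visit 6, push [3, 2]
Visit 2, push []
Visit 3, push []

DFS order: [5, 1, 0, 4, 6, 2, 3]


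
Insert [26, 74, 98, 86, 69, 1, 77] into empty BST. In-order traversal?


Insert 26: root
Insert 74: R from 26
Insert 98: R from 26 -> R from 74
Insert 86: R from 26 -> R from 74 -> L from 98
Insert 69: R from 26 -> L from 74
Insert 1: L from 26
Insert 77: R from 26 -> R from 74 -> L from 98 -> L from 86

In-order: [1, 26, 69, 74, 77, 86, 98]


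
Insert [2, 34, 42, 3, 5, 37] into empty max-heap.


Insert 2: [2]
Insert 34: [34, 2]
Insert 42: [42, 2, 34]
Insert 3: [42, 3, 34, 2]
Insert 5: [42, 5, 34, 2, 3]
Insert 37: [42, 5, 37, 2, 3, 34]

Final heap: [42, 5, 37, 2, 3, 34]


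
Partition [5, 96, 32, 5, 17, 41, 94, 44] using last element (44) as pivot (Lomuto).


Pivot: 44
  5 <= 44: advance i (no swap)
  32 <= 44: swap -> [5, 32, 96, 5, 17, 41, 94, 44]
  5 <= 44: swap -> [5, 32, 5, 96, 17, 41, 94, 44]
  17 <= 44: swap -> [5, 32, 5, 17, 96, 41, 94, 44]
  41 <= 44: swap -> [5, 32, 5, 17, 41, 96, 94, 44]
Place pivot at 5: [5, 32, 5, 17, 41, 44, 94, 96]

Partitioned: [5, 32, 5, 17, 41, 44, 94, 96]


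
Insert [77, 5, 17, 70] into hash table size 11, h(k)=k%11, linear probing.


Insert 77: h=0 -> slot 0
Insert 5: h=5 -> slot 5
Insert 17: h=6 -> slot 6
Insert 70: h=4 -> slot 4

Table: [77, None, None, None, 70, 5, 17, None, None, None, None]


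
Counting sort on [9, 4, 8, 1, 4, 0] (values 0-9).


Input: [9, 4, 8, 1, 4, 0]
Counts: [1, 1, 0, 0, 2, 0, 0, 0, 1, 1]

Sorted: [0, 1, 4, 4, 8, 9]


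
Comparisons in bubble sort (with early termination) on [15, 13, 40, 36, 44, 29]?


Algorithm: bubble sort (with early termination)
Input: [15, 13, 40, 36, 44, 29]
Sorted: [13, 15, 29, 36, 40, 44]

14


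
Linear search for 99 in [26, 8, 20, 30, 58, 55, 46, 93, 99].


i=0: 26!=99
i=1: 8!=99
i=2: 20!=99
i=3: 30!=99
i=4: 58!=99
i=5: 55!=99
i=6: 46!=99
i=7: 93!=99
i=8: 99==99 found!

Found at 8, 9 comps


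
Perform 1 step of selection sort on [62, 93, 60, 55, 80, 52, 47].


Initial: [62, 93, 60, 55, 80, 52, 47]
Step 1: min=47 at 6
  Swap: [47, 93, 60, 55, 80, 52, 62]

After 1 step: [47, 93, 60, 55, 80, 52, 62]


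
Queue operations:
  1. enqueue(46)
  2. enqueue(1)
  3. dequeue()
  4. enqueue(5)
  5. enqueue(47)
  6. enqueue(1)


enqueue(46) -> [46]
enqueue(1) -> [46, 1]
dequeue()->46, [1]
enqueue(5) -> [1, 5]
enqueue(47) -> [1, 5, 47]
enqueue(1) -> [1, 5, 47, 1]

Final queue: [1, 5, 47, 1]


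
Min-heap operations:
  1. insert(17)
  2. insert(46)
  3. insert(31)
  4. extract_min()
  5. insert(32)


insert(17) -> [17]
insert(46) -> [17, 46]
insert(31) -> [17, 46, 31]
extract_min()->17, [31, 46]
insert(32) -> [31, 46, 32]

Final heap: [31, 46, 32]


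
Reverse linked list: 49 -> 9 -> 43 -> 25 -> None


Step 1: curr=49, set curr.next=prev(None) | reversed so far: 49
Step 2: curr=9, set curr.next=prev(49) | reversed so far: 9 -> 49
Step 3: curr=43, set curr.next=prev(9) | reversed so far: 43 -> 9 -> 49
Step 4: curr=25, set curr.next=prev(43) | reversed so far: 25 -> 43 -> 9 -> 49

25 -> 43 -> 9 -> 49 -> None


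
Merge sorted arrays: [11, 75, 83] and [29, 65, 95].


Take 11 from A
Take 29 from B
Take 65 from B
Take 75 from A
Take 83 from A

Merged: [11, 29, 65, 75, 83, 95]


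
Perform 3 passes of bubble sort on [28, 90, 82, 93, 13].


Initial: [28, 90, 82, 93, 13]
Pass 1: [28, 82, 90, 13, 93] (2 swaps)
Pass 2: [28, 82, 13, 90, 93] (1 swaps)
Pass 3: [28, 13, 82, 90, 93] (1 swaps)

After 3 passes: [28, 13, 82, 90, 93]


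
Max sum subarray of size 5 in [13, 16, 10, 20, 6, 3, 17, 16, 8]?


[0:5]: 65
[1:6]: 55
[2:7]: 56
[3:8]: 62
[4:9]: 50

Max: 65 at [0:5]


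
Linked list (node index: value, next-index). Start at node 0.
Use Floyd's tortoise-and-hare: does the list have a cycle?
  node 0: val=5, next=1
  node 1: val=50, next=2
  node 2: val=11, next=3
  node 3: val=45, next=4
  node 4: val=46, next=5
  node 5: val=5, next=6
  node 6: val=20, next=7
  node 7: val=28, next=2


Floyd's tortoise (slow, +1) and hare (fast, +2):
  init: slow=0, fast=0
  step 1: slow=1, fast=2
  step 2: slow=2, fast=4
  step 3: slow=3, fast=6
  step 4: slow=4, fast=2
  step 5: slow=5, fast=4
  step 6: slow=6, fast=6
  slow == fast at node 6: cycle detected

Cycle: yes


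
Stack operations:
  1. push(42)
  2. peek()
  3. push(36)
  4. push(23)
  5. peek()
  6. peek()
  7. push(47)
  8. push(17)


push(42) -> [42]
peek()->42
push(36) -> [42, 36]
push(23) -> [42, 36, 23]
peek()->23
peek()->23
push(47) -> [42, 36, 23, 47]
push(17) -> [42, 36, 23, 47, 17]

Final stack: [42, 36, 23, 47, 17]


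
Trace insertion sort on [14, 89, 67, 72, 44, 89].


Initial: [14, 89, 67, 72, 44, 89]
Insert 89: [14, 89, 67, 72, 44, 89]
Insert 67: [14, 67, 89, 72, 44, 89]
Insert 72: [14, 67, 72, 89, 44, 89]
Insert 44: [14, 44, 67, 72, 89, 89]
Insert 89: [14, 44, 67, 72, 89, 89]

Sorted: [14, 44, 67, 72, 89, 89]


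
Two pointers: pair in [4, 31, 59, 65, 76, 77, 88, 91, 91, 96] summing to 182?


lo=0(4)+hi=9(96)=100
lo=1(31)+hi=9(96)=127
lo=2(59)+hi=9(96)=155
lo=3(65)+hi=9(96)=161
lo=4(76)+hi=9(96)=172
lo=5(77)+hi=9(96)=173
lo=6(88)+hi=9(96)=184
lo=6(88)+hi=8(91)=179
lo=7(91)+hi=8(91)=182

Yes: 91+91=182


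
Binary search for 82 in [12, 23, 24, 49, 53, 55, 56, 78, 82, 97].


Step 1: lo=0, hi=9, mid=4, val=53
Step 2: lo=5, hi=9, mid=7, val=78
Step 3: lo=8, hi=9, mid=8, val=82

Found at index 8


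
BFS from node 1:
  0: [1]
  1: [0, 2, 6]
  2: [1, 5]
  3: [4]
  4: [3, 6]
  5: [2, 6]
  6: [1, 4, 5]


Visit 1, enqueue [0, 2, 6]
Visit 0, enqueue []
Visit 2, enqueue [5]
Visit 6, enqueue [4]
Visit 5, enqueue []
Visit 4, enqueue [3]
Visit 3, enqueue []

BFS order: [1, 0, 2, 6, 5, 4, 3]


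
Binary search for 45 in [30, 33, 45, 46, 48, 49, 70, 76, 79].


Step 1: lo=0, hi=8, mid=4, val=48
Step 2: lo=0, hi=3, mid=1, val=33
Step 3: lo=2, hi=3, mid=2, val=45

Found at index 2


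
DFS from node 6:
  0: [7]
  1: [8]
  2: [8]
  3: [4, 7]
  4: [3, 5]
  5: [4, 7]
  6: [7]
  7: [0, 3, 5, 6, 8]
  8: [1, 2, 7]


Visit 6, push [7]
Visit 7, push [8, 5, 3, 0]
Visit 0, push []
Visit 3, push [4]
Visit 4, push [5]
Visit 5, push []
Visit 8, push [2, 1]
Visit 1, push []
Visit 2, push []

DFS order: [6, 7, 0, 3, 4, 5, 8, 1, 2]


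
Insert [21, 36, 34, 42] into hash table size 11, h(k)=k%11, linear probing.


Insert 21: h=10 -> slot 10
Insert 36: h=3 -> slot 3
Insert 34: h=1 -> slot 1
Insert 42: h=9 -> slot 9

Table: [None, 34, None, 36, None, None, None, None, None, 42, 21]


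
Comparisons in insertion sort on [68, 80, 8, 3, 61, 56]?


Algorithm: insertion sort
Input: [68, 80, 8, 3, 61, 56]
Sorted: [3, 8, 56, 61, 68, 80]

13


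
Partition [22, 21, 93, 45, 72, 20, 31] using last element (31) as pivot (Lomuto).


Pivot: 31
  22 <= 31: advance i (no swap)
  21 <= 31: advance i (no swap)
  20 <= 31: swap -> [22, 21, 20, 45, 72, 93, 31]
Place pivot at 3: [22, 21, 20, 31, 72, 93, 45]

Partitioned: [22, 21, 20, 31, 72, 93, 45]


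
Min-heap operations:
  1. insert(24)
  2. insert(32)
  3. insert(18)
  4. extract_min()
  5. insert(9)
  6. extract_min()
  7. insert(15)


insert(24) -> [24]
insert(32) -> [24, 32]
insert(18) -> [18, 32, 24]
extract_min()->18, [24, 32]
insert(9) -> [9, 32, 24]
extract_min()->9, [24, 32]
insert(15) -> [15, 32, 24]

Final heap: [15, 32, 24]


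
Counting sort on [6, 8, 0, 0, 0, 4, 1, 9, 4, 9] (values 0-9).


Input: [6, 8, 0, 0, 0, 4, 1, 9, 4, 9]
Counts: [3, 1, 0, 0, 2, 0, 1, 0, 1, 2]

Sorted: [0, 0, 0, 1, 4, 4, 6, 8, 9, 9]


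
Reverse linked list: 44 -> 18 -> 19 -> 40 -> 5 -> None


Step 1: curr=44, set curr.next=prev(None) | reversed so far: 44
Step 2: curr=18, set curr.next=prev(44) | reversed so far: 18 -> 44
Step 3: curr=19, set curr.next=prev(18) | reversed so far: 19 -> 18 -> 44
Step 4: curr=40, set curr.next=prev(19) | reversed so far: 40 -> 19 -> 18 -> 44
Step 5: curr=5, set curr.next=prev(40) | reversed so far: 5 -> 40 -> 19 -> 18 -> 44

5 -> 40 -> 19 -> 18 -> 44 -> None


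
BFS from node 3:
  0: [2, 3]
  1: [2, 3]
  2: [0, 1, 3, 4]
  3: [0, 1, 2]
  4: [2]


Visit 3, enqueue [0, 1, 2]
Visit 0, enqueue []
Visit 1, enqueue []
Visit 2, enqueue [4]
Visit 4, enqueue []

BFS order: [3, 0, 1, 2, 4]


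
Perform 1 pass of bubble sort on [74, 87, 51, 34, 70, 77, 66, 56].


Initial: [74, 87, 51, 34, 70, 77, 66, 56]
Pass 1: [74, 51, 34, 70, 77, 66, 56, 87] (6 swaps)

After 1 pass: [74, 51, 34, 70, 77, 66, 56, 87]


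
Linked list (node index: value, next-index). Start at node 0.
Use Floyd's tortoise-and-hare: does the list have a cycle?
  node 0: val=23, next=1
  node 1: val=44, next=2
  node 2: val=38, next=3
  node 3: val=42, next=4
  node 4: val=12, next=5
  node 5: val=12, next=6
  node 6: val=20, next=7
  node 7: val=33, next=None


Floyd's tortoise (slow, +1) and hare (fast, +2):
  init: slow=0, fast=0
  step 1: slow=1, fast=2
  step 2: slow=2, fast=4
  step 3: slow=3, fast=6
  step 4: fast 6->7->None, no cycle

Cycle: no
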